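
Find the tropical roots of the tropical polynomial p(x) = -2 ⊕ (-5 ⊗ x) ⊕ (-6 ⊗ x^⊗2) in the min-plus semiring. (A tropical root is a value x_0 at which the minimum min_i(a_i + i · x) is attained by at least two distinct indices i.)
Roots: {1, 3}

Each tropical root is a break point of the lower envelope of the lines y = a_i + i · x (there are 3 lines, with slopes 0, 1, ..., 2). Only the lines that attain the minimum somewhere contribute to roots; other lines are dominated. Here the surviving (envelope) indices are i = 2, i = 1, i = 0.
Intersections between consecutive envelope lines give the roots: for adjacent envelope indices i < j the intersection is x = (a_i − a_j) / (j − i). Reading off the sorted break points: {1, 3}.
Verification: at each break x_0, at least two indices attain the minimum of min_i(a_i + i · x_0).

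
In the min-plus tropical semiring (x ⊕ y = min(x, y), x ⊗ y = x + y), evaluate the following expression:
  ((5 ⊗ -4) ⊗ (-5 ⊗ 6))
((5 ⊗ -4) ⊗ (-5 ⊗ 6)) = 2

Expand innermost to outermost. Recall ⊕ takes the minimum of its arguments and ⊗ takes their sum. Working out the expression ((5 ⊗ -4) ⊗ (-5 ⊗ 6)) gives 2.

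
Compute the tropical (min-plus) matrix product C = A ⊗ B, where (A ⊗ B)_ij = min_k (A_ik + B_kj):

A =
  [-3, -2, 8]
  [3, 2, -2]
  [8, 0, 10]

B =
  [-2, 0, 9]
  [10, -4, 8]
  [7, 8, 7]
A ⊗ B =
  [-5, -6, 6]
  [1, -2, 5]
  [6, -4, 8]

Apply the min-plus product entry-by-entry:
  C[0][0] = min over k of (A[0][0] + B[0][0] = -3 + -2 = -5, A[0][1] + B[1][0] = -2 + 10 = 8, A[0][2] + B[2][0] = 8 + 7 = 15) = -5 (attained at k = 0)
  C[0][1] = min over k of (A[0][0] + B[0][1] = -3 + 0 = -3, A[0][1] + B[1][1] = -2 + -4 = -6, A[0][2] + B[2][1] = 8 + 8 = 16) = -6 (attained at k = 1)
  C[0][2] = min over k of (A[0][0] + B[0][2] = -3 + 9 = 6, A[0][1] + B[1][2] = -2 + 8 = 6, A[0][2] + B[2][2] = 8 + 7 = 15) = 6 (attained at k = 0)
  C[1][0] = min over k of (A[1][0] + B[0][0] = 3 + -2 = 1, A[1][1] + B[1][0] = 2 + 10 = 12, A[1][2] + B[2][0] = -2 + 7 = 5) = 1 (attained at k = 0)
  C[1][1] = min over k of (A[1][0] + B[0][1] = 3 + 0 = 3, A[1][1] + B[1][1] = 2 + -4 = -2, A[1][2] + B[2][1] = -2 + 8 = 6) = -2 (attained at k = 1)
  C[1][2] = min over k of (A[1][0] + B[0][2] = 3 + 9 = 12, A[1][1] + B[1][2] = 2 + 8 = 10, A[1][2] + B[2][2] = -2 + 7 = 5) = 5 (attained at k = 2)
  C[2][0] = min over k of (A[2][0] + B[0][0] = 8 + -2 = 6, A[2][1] + B[1][0] = 0 + 10 = 10, A[2][2] + B[2][0] = 10 + 7 = 17) = 6 (attained at k = 0)
  C[2][1] = min over k of (A[2][0] + B[0][1] = 8 + 0 = 8, A[2][1] + B[1][1] = 0 + -4 = -4, A[2][2] + B[2][1] = 10 + 8 = 18) = -4 (attained at k = 1)
  C[2][2] = min over k of (A[2][0] + B[0][2] = 8 + 9 = 17, A[2][1] + B[1][2] = 0 + 8 = 8, A[2][2] + B[2][2] = 10 + 7 = 17) = 8 (attained at k = 1)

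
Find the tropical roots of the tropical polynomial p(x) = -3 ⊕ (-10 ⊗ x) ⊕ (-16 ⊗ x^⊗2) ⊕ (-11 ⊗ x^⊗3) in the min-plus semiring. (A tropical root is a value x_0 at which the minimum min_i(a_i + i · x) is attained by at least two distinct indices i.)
Roots: {-5, 6, 7}

Each tropical root is a break point of the lower envelope of the lines y = a_i + i · x (there are 4 lines, with slopes 0, 1, ..., 3). Only the lines that attain the minimum somewhere contribute to roots; other lines are dominated. Here the surviving (envelope) indices are i = 3, i = 2, i = 1, i = 0.
Intersections between consecutive envelope lines give the roots: for adjacent envelope indices i < j the intersection is x = (a_i − a_j) / (j − i). Reading off the sorted break points: {-5, 6, 7}.
Verification: at each break x_0, at least two indices attain the minimum of min_i(a_i + i · x_0).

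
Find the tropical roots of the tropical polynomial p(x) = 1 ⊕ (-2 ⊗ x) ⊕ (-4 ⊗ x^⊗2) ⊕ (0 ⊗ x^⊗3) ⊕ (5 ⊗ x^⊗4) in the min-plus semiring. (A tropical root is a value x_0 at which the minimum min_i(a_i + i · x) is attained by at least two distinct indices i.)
Roots: {-5, -4, 2, 3}

Each tropical root is a break point of the lower envelope of the lines y = a_i + i · x (there are 5 lines, with slopes 0, 1, ..., 4). Only the lines that attain the minimum somewhere contribute to roots; other lines are dominated. Here the surviving (envelope) indices are i = 4, i = 3, i = 2, i = 1, i = 0.
Intersections between consecutive envelope lines give the roots: for adjacent envelope indices i < j the intersection is x = (a_i − a_j) / (j − i). Reading off the sorted break points: {-5, -4, 2, 3}.
Verification: at each break x_0, at least two indices attain the minimum of min_i(a_i + i · x_0).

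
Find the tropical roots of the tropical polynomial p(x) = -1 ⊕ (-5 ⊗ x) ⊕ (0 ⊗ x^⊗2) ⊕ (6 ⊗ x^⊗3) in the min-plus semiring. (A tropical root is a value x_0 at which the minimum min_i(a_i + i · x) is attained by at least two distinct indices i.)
Roots: {-6, -5, 4}

Each tropical root is a break point of the lower envelope of the lines y = a_i + i · x (there are 4 lines, with slopes 0, 1, ..., 3). Only the lines that attain the minimum somewhere contribute to roots; other lines are dominated. Here the surviving (envelope) indices are i = 3, i = 2, i = 1, i = 0.
Intersections between consecutive envelope lines give the roots: for adjacent envelope indices i < j the intersection is x = (a_i − a_j) / (j − i). Reading off the sorted break points: {-6, -5, 4}.
Verification: at each break x_0, at least two indices attain the minimum of min_i(a_i + i · x_0).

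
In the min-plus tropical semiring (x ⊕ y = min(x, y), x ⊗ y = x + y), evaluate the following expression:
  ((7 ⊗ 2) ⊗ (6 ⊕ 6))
((7 ⊗ 2) ⊗ (6 ⊕ 6)) = 15

Expand innermost to outermost. Recall ⊕ takes the minimum of its arguments and ⊗ takes their sum. Working out the expression ((7 ⊗ 2) ⊗ (6 ⊕ 6)) gives 15.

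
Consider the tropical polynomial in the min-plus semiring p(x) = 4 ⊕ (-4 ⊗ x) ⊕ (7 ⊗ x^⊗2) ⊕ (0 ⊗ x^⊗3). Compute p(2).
p(2) = -2

A tropical monomial a ⊗ x^⊗i evaluates to a + i · x. Evaluating each term at x = 2:
  Term 0 contributes 4 + 0 · 2 = 4
  Term 1 contributes -4 + 1 · 2 = -2
  Term 2 contributes 7 + 2 · 2 = 11
  Term 3 contributes 0 + 3 · 2 = 6
p(2) = ⊕ of these = min[4, -2, 11, 6] = -2.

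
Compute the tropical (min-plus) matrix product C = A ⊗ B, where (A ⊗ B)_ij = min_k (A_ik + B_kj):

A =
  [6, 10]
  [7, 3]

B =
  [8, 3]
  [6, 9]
A ⊗ B =
  [14, 9]
  [9, 10]

Apply the min-plus product entry-by-entry:
  C[0][0] = min over k of (A[0][0] + B[0][0] = 6 + 8 = 14, A[0][1] + B[1][0] = 10 + 6 = 16) = 14 (attained at k = 0)
  C[0][1] = min over k of (A[0][0] + B[0][1] = 6 + 3 = 9, A[0][1] + B[1][1] = 10 + 9 = 19) = 9 (attained at k = 0)
  C[1][0] = min over k of (A[1][0] + B[0][0] = 7 + 8 = 15, A[1][1] + B[1][0] = 3 + 6 = 9) = 9 (attained at k = 1)
  C[1][1] = min over k of (A[1][0] + B[0][1] = 7 + 3 = 10, A[1][1] + B[1][1] = 3 + 9 = 12) = 10 (attained at k = 0)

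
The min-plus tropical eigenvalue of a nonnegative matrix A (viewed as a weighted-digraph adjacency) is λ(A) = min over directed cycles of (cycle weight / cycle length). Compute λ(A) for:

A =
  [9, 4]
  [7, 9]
λ(A) = 11/2

Enumerate directed cycles and compute their means (weight / length). Sample:
  cycle 0 → 0: weight = 9, length = 1, mean = 9/1 ≈ 9.000
  cycle 1 → 1: weight = 9, length = 1, mean = 9/1 ≈ 9.000
  cycle 0 → 1 → 0: weight = 11, length = 2, mean = 11/2 ≈ 5.500
  cycle 1 → 0 → 1: weight = 11, length = 2, mean = 11/2 ≈ 5.500
Minimum mean = 5.500, attained e.g. along the cycle 0 → 1 → 0 with weight 11 and length 2. So λ(A) = 11/2 = 11/2.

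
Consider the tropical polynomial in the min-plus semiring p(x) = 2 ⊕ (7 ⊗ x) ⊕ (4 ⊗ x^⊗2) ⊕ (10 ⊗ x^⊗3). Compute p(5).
p(5) = 2

A tropical monomial a ⊗ x^⊗i evaluates to a + i · x. Evaluating each term at x = 5:
  Term 0 contributes 2 + 0 · 5 = 2
  Term 1 contributes 7 + 1 · 5 = 12
  Term 2 contributes 4 + 2 · 5 = 14
  Term 3 contributes 10 + 3 · 5 = 25
p(5) = ⊕ of these = min[2, 12, 14, 25] = 2.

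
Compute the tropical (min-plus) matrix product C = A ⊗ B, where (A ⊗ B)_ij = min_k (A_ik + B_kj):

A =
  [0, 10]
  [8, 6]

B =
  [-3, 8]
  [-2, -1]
A ⊗ B =
  [-3, 8]
  [4, 5]

Apply the min-plus product entry-by-entry:
  C[0][0] = min over k of (A[0][0] + B[0][0] = 0 + -3 = -3, A[0][1] + B[1][0] = 10 + -2 = 8) = -3 (attained at k = 0)
  C[0][1] = min over k of (A[0][0] + B[0][1] = 0 + 8 = 8, A[0][1] + B[1][1] = 10 + -1 = 9) = 8 (attained at k = 0)
  C[1][0] = min over k of (A[1][0] + B[0][0] = 8 + -3 = 5, A[1][1] + B[1][0] = 6 + -2 = 4) = 4 (attained at k = 1)
  C[1][1] = min over k of (A[1][0] + B[0][1] = 8 + 8 = 16, A[1][1] + B[1][1] = 6 + -1 = 5) = 5 (attained at k = 1)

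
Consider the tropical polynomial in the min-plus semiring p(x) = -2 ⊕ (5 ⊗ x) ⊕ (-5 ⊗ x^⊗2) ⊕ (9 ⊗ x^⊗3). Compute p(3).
p(3) = -2

A tropical monomial a ⊗ x^⊗i evaluates to a + i · x. Evaluating each term at x = 3:
  Term 0 contributes -2 + 0 · 3 = -2
  Term 1 contributes 5 + 1 · 3 = 8
  Term 2 contributes -5 + 2 · 3 = 1
  Term 3 contributes 9 + 3 · 3 = 18
p(3) = ⊕ of these = min[-2, 8, 1, 18] = -2.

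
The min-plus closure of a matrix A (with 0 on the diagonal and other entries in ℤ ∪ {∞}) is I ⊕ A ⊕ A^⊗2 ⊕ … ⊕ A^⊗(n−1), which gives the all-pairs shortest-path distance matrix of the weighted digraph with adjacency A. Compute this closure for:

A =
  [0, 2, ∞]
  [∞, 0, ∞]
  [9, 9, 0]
Closure =
  [0, 2, ∞]
  [∞, 0, ∞]
  [9, 9, 0]

This is the Floyd-Warshall all-pairs shortest-path computation. For each intermediate vertex k = 0, 1, …, 2, update dist[i][j] ← min(dist[i][j], dist[i][k] + dist[k][j]). The final matrix gives, for each (i, j), the minimum total weight of any directed path from i to j (possibly empty when i = j).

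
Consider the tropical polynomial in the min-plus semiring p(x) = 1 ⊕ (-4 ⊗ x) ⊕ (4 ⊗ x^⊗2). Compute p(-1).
p(-1) = -5

A tropical monomial a ⊗ x^⊗i evaluates to a + i · x. Evaluating each term at x = -1:
  Term 0 contributes 1 + 0 · -1 = 1
  Term 1 contributes -4 + 1 · -1 = -5
  Term 2 contributes 4 + 2 · -1 = 2
p(-1) = ⊕ of these = min[1, -5, 2] = -5.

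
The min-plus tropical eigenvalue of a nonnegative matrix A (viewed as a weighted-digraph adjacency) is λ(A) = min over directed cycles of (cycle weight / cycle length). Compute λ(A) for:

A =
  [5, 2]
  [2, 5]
λ(A) = 2

Enumerate directed cycles and compute their means (weight / length). Sample:
  cycle 0 → 0: weight = 5, length = 1, mean = 5/1 ≈ 5.000
  cycle 1 → 1: weight = 5, length = 1, mean = 5/1 ≈ 5.000
  cycle 0 → 1 → 0: weight = 4, length = 2, mean = 4/2 ≈ 2.000
  cycle 1 → 0 → 1: weight = 4, length = 2, mean = 4/2 ≈ 2.000
Minimum mean = 2.000, attained e.g. along the cycle 0 → 1 → 0 with weight 4 and length 2. So λ(A) = 4/2 = 2.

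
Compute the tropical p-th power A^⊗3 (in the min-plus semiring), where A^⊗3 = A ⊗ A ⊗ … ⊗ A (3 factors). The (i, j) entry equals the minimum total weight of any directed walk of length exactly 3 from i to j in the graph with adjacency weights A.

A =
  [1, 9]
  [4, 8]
A^⊗3 =
  [3, 11]
  [6, 14]

Each entry (A^⊗3)_ij equals the minimum over all length-3 walks i = v_0 → v_1 → … → v_3 = j of Σ_t A[v_t][v_{t+1}]. For example, for (i, j) = (0, 1) we minimise over 4 possible intermediate vertex sequences; the minimum is 11, attained along the walk 0 → 0 → 0 → 1.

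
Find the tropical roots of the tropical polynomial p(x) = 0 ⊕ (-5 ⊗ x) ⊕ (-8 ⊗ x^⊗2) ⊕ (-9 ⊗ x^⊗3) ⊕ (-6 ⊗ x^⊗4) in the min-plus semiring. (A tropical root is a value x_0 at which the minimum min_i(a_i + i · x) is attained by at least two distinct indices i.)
Roots: {-3, 1, 3, 5}

Each tropical root is a break point of the lower envelope of the lines y = a_i + i · x (there are 5 lines, with slopes 0, 1, ..., 4). Only the lines that attain the minimum somewhere contribute to roots; other lines are dominated. Here the surviving (envelope) indices are i = 4, i = 3, i = 2, i = 1, i = 0.
Intersections between consecutive envelope lines give the roots: for adjacent envelope indices i < j the intersection is x = (a_i − a_j) / (j − i). Reading off the sorted break points: {-3, 1, 3, 5}.
Verification: at each break x_0, at least two indices attain the minimum of min_i(a_i + i · x_0).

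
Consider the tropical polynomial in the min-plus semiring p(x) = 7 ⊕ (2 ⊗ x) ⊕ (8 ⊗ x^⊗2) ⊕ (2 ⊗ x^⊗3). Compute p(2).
p(2) = 4

A tropical monomial a ⊗ x^⊗i evaluates to a + i · x. Evaluating each term at x = 2:
  Term 0 contributes 7 + 0 · 2 = 7
  Term 1 contributes 2 + 1 · 2 = 4
  Term 2 contributes 8 + 2 · 2 = 12
  Term 3 contributes 2 + 3 · 2 = 8
p(2) = ⊕ of these = min[7, 4, 12, 8] = 4.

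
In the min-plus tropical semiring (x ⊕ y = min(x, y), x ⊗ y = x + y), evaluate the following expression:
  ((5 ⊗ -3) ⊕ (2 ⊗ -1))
((5 ⊗ -3) ⊕ (2 ⊗ -1)) = 1

Expand innermost to outermost. Recall ⊕ takes the minimum of its arguments and ⊗ takes their sum. Working out the expression ((5 ⊗ -3) ⊕ (2 ⊗ -1)) gives 1.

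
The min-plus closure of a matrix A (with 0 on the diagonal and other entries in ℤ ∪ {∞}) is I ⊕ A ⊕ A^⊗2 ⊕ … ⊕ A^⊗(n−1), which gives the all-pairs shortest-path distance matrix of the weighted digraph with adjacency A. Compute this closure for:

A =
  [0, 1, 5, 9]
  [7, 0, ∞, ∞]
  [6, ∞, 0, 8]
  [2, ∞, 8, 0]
Closure =
  [0, 1, 5, 9]
  [7, 0, 12, 16]
  [6, 7, 0, 8]
  [2, 3, 7, 0]

This is the Floyd-Warshall all-pairs shortest-path computation. For each intermediate vertex k = 0, 1, …, 3, update dist[i][j] ← min(dist[i][j], dist[i][k] + dist[k][j]). The final matrix gives, for each (i, j), the minimum total weight of any directed path from i to j (possibly empty when i = j).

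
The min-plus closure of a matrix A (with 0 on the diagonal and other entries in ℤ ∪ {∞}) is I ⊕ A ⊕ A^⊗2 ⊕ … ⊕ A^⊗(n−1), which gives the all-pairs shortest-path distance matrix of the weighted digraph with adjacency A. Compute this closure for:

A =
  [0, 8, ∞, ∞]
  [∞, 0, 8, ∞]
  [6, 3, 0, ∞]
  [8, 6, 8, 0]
Closure =
  [0, 8, 16, ∞]
  [14, 0, 8, ∞]
  [6, 3, 0, ∞]
  [8, 6, 8, 0]

This is the Floyd-Warshall all-pairs shortest-path computation. For each intermediate vertex k = 0, 1, …, 3, update dist[i][j] ← min(dist[i][j], dist[i][k] + dist[k][j]). The final matrix gives, for each (i, j), the minimum total weight of any directed path from i to j (possibly empty when i = j).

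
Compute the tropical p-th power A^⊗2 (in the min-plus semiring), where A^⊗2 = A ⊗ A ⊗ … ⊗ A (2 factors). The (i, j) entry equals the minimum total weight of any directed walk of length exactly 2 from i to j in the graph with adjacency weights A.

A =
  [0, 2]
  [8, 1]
A^⊗2 =
  [0, 2]
  [8, 2]

Each entry (A^⊗2)_ij equals the minimum over all length-2 walks i = v_0 → v_1 → … → v_2 = j of Σ_t A[v_t][v_{t+1}]. For example, for (i, j) = (0, 1) we minimise over 2 possible intermediate vertex sequences; the minimum is 2, attained along the walk 0 → 0 → 1.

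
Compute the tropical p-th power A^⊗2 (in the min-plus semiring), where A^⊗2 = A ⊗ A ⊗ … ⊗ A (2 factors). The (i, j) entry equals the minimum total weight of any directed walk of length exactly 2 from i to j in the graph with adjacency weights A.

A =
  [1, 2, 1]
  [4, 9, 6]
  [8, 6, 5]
A^⊗2 =
  [2, 3, 2]
  [5, 6, 5]
  [9, 10, 9]

Each entry (A^⊗2)_ij equals the minimum over all length-2 walks i = v_0 → v_1 → … → v_2 = j of Σ_t A[v_t][v_{t+1}]. For example, for (i, j) = (0, 2) we minimise over 3 possible intermediate vertex sequences; the minimum is 2, attained along the walk 0 → 0 → 2.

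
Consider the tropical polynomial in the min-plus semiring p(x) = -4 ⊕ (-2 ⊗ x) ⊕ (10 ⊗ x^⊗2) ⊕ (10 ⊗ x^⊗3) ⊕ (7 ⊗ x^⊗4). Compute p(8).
p(8) = -4

A tropical monomial a ⊗ x^⊗i evaluates to a + i · x. Evaluating each term at x = 8:
  Term 0 contributes -4 + 0 · 8 = -4
  Term 1 contributes -2 + 1 · 8 = 6
  Term 2 contributes 10 + 2 · 8 = 26
  Term 3 contributes 10 + 3 · 8 = 34
  Term 4 contributes 7 + 4 · 8 = 39
p(8) = ⊕ of these = min[-4, 6, 26, 34, 39] = -4.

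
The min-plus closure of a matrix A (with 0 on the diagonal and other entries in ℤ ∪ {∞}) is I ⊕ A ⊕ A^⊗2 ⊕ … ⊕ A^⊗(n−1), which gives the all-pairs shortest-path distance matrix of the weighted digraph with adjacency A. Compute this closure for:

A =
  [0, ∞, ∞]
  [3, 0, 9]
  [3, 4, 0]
Closure =
  [0, ∞, ∞]
  [3, 0, 9]
  [3, 4, 0]

This is the Floyd-Warshall all-pairs shortest-path computation. For each intermediate vertex k = 0, 1, …, 2, update dist[i][j] ← min(dist[i][j], dist[i][k] + dist[k][j]). The final matrix gives, for each (i, j), the minimum total weight of any directed path from i to j (possibly empty when i = j).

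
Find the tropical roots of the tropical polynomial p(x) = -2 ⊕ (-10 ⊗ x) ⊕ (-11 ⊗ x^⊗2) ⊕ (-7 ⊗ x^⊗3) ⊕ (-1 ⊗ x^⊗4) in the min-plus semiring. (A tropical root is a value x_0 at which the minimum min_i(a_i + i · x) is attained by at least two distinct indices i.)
Roots: {-6, -4, 1, 8}

Each tropical root is a break point of the lower envelope of the lines y = a_i + i · x (there are 5 lines, with slopes 0, 1, ..., 4). Only the lines that attain the minimum somewhere contribute to roots; other lines are dominated. Here the surviving (envelope) indices are i = 4, i = 3, i = 2, i = 1, i = 0.
Intersections between consecutive envelope lines give the roots: for adjacent envelope indices i < j the intersection is x = (a_i − a_j) / (j − i). Reading off the sorted break points: {-6, -4, 1, 8}.
Verification: at each break x_0, at least two indices attain the minimum of min_i(a_i + i · x_0).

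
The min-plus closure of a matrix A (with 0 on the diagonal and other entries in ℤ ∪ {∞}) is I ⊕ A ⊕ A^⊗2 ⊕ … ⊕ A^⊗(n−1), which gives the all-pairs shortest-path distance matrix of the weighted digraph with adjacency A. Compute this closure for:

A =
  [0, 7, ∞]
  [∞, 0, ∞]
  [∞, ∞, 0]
Closure =
  [0, 7, ∞]
  [∞, 0, ∞]
  [∞, ∞, 0]

This is the Floyd-Warshall all-pairs shortest-path computation. For each intermediate vertex k = 0, 1, …, 2, update dist[i][j] ← min(dist[i][j], dist[i][k] + dist[k][j]). The final matrix gives, for each (i, j), the minimum total weight of any directed path from i to j (possibly empty when i = j).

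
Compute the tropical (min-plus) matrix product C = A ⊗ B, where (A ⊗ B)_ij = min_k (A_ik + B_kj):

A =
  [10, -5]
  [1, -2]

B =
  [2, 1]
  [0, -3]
A ⊗ B =
  [-5, -8]
  [-2, -5]

Apply the min-plus product entry-by-entry:
  C[0][0] = min over k of (A[0][0] + B[0][0] = 10 + 2 = 12, A[0][1] + B[1][0] = -5 + 0 = -5) = -5 (attained at k = 1)
  C[0][1] = min over k of (A[0][0] + B[0][1] = 10 + 1 = 11, A[0][1] + B[1][1] = -5 + -3 = -8) = -8 (attained at k = 1)
  C[1][0] = min over k of (A[1][0] + B[0][0] = 1 + 2 = 3, A[1][1] + B[1][0] = -2 + 0 = -2) = -2 (attained at k = 1)
  C[1][1] = min over k of (A[1][0] + B[0][1] = 1 + 1 = 2, A[1][1] + B[1][1] = -2 + -3 = -5) = -5 (attained at k = 1)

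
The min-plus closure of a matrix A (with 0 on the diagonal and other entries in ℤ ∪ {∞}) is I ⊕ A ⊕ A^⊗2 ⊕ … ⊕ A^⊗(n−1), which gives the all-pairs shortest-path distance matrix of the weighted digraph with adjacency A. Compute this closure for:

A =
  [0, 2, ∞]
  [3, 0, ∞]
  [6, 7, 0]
Closure =
  [0, 2, ∞]
  [3, 0, ∞]
  [6, 7, 0]

This is the Floyd-Warshall all-pairs shortest-path computation. For each intermediate vertex k = 0, 1, …, 2, update dist[i][j] ← min(dist[i][j], dist[i][k] + dist[k][j]). The final matrix gives, for each (i, j), the minimum total weight of any directed path from i to j (possibly empty when i = j).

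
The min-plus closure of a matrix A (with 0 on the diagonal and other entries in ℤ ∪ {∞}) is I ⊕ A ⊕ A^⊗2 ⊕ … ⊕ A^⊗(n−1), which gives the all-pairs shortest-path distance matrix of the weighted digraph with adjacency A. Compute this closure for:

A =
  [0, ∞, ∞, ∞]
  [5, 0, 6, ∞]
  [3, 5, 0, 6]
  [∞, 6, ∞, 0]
Closure =
  [0, ∞, ∞, ∞]
  [5, 0, 6, 12]
  [3, 5, 0, 6]
  [11, 6, 12, 0]

This is the Floyd-Warshall all-pairs shortest-path computation. For each intermediate vertex k = 0, 1, …, 3, update dist[i][j] ← min(dist[i][j], dist[i][k] + dist[k][j]). The final matrix gives, for each (i, j), the minimum total weight of any directed path from i to j (possibly empty when i = j).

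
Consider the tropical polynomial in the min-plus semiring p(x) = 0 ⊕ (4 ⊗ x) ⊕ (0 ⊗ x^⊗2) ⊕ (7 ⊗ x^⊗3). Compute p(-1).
p(-1) = -2

A tropical monomial a ⊗ x^⊗i evaluates to a + i · x. Evaluating each term at x = -1:
  Term 0 contributes 0 + 0 · -1 = 0
  Term 1 contributes 4 + 1 · -1 = 3
  Term 2 contributes 0 + 2 · -1 = -2
  Term 3 contributes 7 + 3 · -1 = 4
p(-1) = ⊕ of these = min[0, 3, -2, 4] = -2.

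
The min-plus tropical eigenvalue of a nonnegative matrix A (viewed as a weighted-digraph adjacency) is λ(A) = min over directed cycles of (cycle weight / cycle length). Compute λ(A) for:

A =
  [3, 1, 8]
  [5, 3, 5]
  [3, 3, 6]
λ(A) = 3

Enumerate directed cycles and compute their means (weight / length). Sample:
  cycle 0 → 0: weight = 3, length = 1, mean = 3/1 ≈ 3.000
  cycle 1 → 1: weight = 3, length = 1, mean = 3/1 ≈ 3.000
  cycle 2 → 2: weight = 6, length = 1, mean = 6/1 ≈ 6.000
  cycle 0 → 1 → 0: weight = 6, length = 2, mean = 6/2 ≈ 3.000
  cycle 0 → 2 → 0: weight = 11, length = 2, mean = 11/2 ≈ 5.500
  cycle 1 → 0 → 1: weight = 6, length = 2, mean = 6/2 ≈ 3.000
Minimum mean = 3.000, attained e.g. along the cycle 0 → 0 with weight 3 and length 1. So λ(A) = 3/1 = 3.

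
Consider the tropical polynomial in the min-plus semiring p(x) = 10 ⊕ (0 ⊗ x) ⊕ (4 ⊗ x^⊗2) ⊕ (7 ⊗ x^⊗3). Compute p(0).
p(0) = 0

A tropical monomial a ⊗ x^⊗i evaluates to a + i · x. Evaluating each term at x = 0:
  Term 0 contributes 10 + 0 · 0 = 10
  Term 1 contributes 0 + 1 · 0 = 0
  Term 2 contributes 4 + 2 · 0 = 4
  Term 3 contributes 7 + 3 · 0 = 7
p(0) = ⊕ of these = min[10, 0, 4, 7] = 0.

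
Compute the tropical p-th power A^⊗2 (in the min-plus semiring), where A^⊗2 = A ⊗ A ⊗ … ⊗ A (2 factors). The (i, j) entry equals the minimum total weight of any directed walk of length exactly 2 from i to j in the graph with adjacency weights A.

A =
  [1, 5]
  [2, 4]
A^⊗2 =
  [2, 6]
  [3, 7]

Each entry (A^⊗2)_ij equals the minimum over all length-2 walks i = v_0 → v_1 → … → v_2 = j of Σ_t A[v_t][v_{t+1}]. For example, for (i, j) = (0, 1) we minimise over 2 possible intermediate vertex sequences; the minimum is 6, attained along the walk 0 → 0 → 1.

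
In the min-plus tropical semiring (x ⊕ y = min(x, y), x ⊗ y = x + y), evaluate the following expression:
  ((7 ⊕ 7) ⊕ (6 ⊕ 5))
((7 ⊕ 7) ⊕ (6 ⊕ 5)) = 5

Expand innermost to outermost. Recall ⊕ takes the minimum of its arguments and ⊗ takes their sum. Working out the expression ((7 ⊕ 7) ⊕ (6 ⊕ 5)) gives 5.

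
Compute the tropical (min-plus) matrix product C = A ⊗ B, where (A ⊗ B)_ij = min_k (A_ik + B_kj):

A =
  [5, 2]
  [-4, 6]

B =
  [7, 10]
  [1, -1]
A ⊗ B =
  [3, 1]
  [3, 5]

Apply the min-plus product entry-by-entry:
  C[0][0] = min over k of (A[0][0] + B[0][0] = 5 + 7 = 12, A[0][1] + B[1][0] = 2 + 1 = 3) = 3 (attained at k = 1)
  C[0][1] = min over k of (A[0][0] + B[0][1] = 5 + 10 = 15, A[0][1] + B[1][1] = 2 + -1 = 1) = 1 (attained at k = 1)
  C[1][0] = min over k of (A[1][0] + B[0][0] = -4 + 7 = 3, A[1][1] + B[1][0] = 6 + 1 = 7) = 3 (attained at k = 0)
  C[1][1] = min over k of (A[1][0] + B[0][1] = -4 + 10 = 6, A[1][1] + B[1][1] = 6 + -1 = 5) = 5 (attained at k = 1)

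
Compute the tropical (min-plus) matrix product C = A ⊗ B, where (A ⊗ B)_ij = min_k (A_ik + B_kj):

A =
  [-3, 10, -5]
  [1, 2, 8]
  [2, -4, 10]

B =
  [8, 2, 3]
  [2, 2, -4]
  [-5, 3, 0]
A ⊗ B =
  [-10, -2, -5]
  [3, 3, -2]
  [-2, -2, -8]

Apply the min-plus product entry-by-entry:
  C[0][0] = min over k of (A[0][0] + B[0][0] = -3 + 8 = 5, A[0][1] + B[1][0] = 10 + 2 = 12, A[0][2] + B[2][0] = -5 + -5 = -10) = -10 (attained at k = 2)
  C[0][1] = min over k of (A[0][0] + B[0][1] = -3 + 2 = -1, A[0][1] + B[1][1] = 10 + 2 = 12, A[0][2] + B[2][1] = -5 + 3 = -2) = -2 (attained at k = 2)
  C[0][2] = min over k of (A[0][0] + B[0][2] = -3 + 3 = 0, A[0][1] + B[1][2] = 10 + -4 = 6, A[0][2] + B[2][2] = -5 + 0 = -5) = -5 (attained at k = 2)
  C[1][0] = min over k of (A[1][0] + B[0][0] = 1 + 8 = 9, A[1][1] + B[1][0] = 2 + 2 = 4, A[1][2] + B[2][0] = 8 + -5 = 3) = 3 (attained at k = 2)
  C[1][1] = min over k of (A[1][0] + B[0][1] = 1 + 2 = 3, A[1][1] + B[1][1] = 2 + 2 = 4, A[1][2] + B[2][1] = 8 + 3 = 11) = 3 (attained at k = 0)
  C[1][2] = min over k of (A[1][0] + B[0][2] = 1 + 3 = 4, A[1][1] + B[1][2] = 2 + -4 = -2, A[1][2] + B[2][2] = 8 + 0 = 8) = -2 (attained at k = 1)
  C[2][0] = min over k of (A[2][0] + B[0][0] = 2 + 8 = 10, A[2][1] + B[1][0] = -4 + 2 = -2, A[2][2] + B[2][0] = 10 + -5 = 5) = -2 (attained at k = 1)
  C[2][1] = min over k of (A[2][0] + B[0][1] = 2 + 2 = 4, A[2][1] + B[1][1] = -4 + 2 = -2, A[2][2] + B[2][1] = 10 + 3 = 13) = -2 (attained at k = 1)
  C[2][2] = min over k of (A[2][0] + B[0][2] = 2 + 3 = 5, A[2][1] + B[1][2] = -4 + -4 = -8, A[2][2] + B[2][2] = 10 + 0 = 10) = -8 (attained at k = 1)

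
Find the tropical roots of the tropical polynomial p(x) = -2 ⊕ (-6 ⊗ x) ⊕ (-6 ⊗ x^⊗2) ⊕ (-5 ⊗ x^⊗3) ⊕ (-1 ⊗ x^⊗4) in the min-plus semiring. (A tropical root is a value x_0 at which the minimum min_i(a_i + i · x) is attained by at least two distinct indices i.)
Roots: {-4, -1, 0, 4}

Each tropical root is a break point of the lower envelope of the lines y = a_i + i · x (there are 5 lines, with slopes 0, 1, ..., 4). Only the lines that attain the minimum somewhere contribute to roots; other lines are dominated. Here the surviving (envelope) indices are i = 4, i = 3, i = 2, i = 1, i = 0.
Intersections between consecutive envelope lines give the roots: for adjacent envelope indices i < j the intersection is x = (a_i − a_j) / (j − i). Reading off the sorted break points: {-4, -1, 0, 4}.
Verification: at each break x_0, at least two indices attain the minimum of min_i(a_i + i · x_0).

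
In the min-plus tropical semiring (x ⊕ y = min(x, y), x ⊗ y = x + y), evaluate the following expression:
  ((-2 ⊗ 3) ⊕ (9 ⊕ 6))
((-2 ⊗ 3) ⊕ (9 ⊕ 6)) = 1

Expand innermost to outermost. Recall ⊕ takes the minimum of its arguments and ⊗ takes their sum. Working out the expression ((-2 ⊗ 3) ⊕ (9 ⊕ 6)) gives 1.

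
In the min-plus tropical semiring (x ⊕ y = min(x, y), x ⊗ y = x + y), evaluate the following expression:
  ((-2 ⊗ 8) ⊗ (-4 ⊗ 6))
((-2 ⊗ 8) ⊗ (-4 ⊗ 6)) = 8

Expand innermost to outermost. Recall ⊕ takes the minimum of its arguments and ⊗ takes their sum. Working out the expression ((-2 ⊗ 8) ⊗ (-4 ⊗ 6)) gives 8.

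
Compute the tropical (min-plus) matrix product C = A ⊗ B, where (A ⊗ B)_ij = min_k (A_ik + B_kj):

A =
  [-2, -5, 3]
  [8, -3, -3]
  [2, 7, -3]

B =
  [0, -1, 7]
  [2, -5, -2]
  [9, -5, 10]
A ⊗ B =
  [-3, -10, -7]
  [-1, -8, -5]
  [2, -8, 5]

Apply the min-plus product entry-by-entry:
  C[0][0] = min over k of (A[0][0] + B[0][0] = -2 + 0 = -2, A[0][1] + B[1][0] = -5 + 2 = -3, A[0][2] + B[2][0] = 3 + 9 = 12) = -3 (attained at k = 1)
  C[0][1] = min over k of (A[0][0] + B[0][1] = -2 + -1 = -3, A[0][1] + B[1][1] = -5 + -5 = -10, A[0][2] + B[2][1] = 3 + -5 = -2) = -10 (attained at k = 1)
  C[0][2] = min over k of (A[0][0] + B[0][2] = -2 + 7 = 5, A[0][1] + B[1][2] = -5 + -2 = -7, A[0][2] + B[2][2] = 3 + 10 = 13) = -7 (attained at k = 1)
  C[1][0] = min over k of (A[1][0] + B[0][0] = 8 + 0 = 8, A[1][1] + B[1][0] = -3 + 2 = -1, A[1][2] + B[2][0] = -3 + 9 = 6) = -1 (attained at k = 1)
  C[1][1] = min over k of (A[1][0] + B[0][1] = 8 + -1 = 7, A[1][1] + B[1][1] = -3 + -5 = -8, A[1][2] + B[2][1] = -3 + -5 = -8) = -8 (attained at k = 1)
  C[1][2] = min over k of (A[1][0] + B[0][2] = 8 + 7 = 15, A[1][1] + B[1][2] = -3 + -2 = -5, A[1][2] + B[2][2] = -3 + 10 = 7) = -5 (attained at k = 1)
  C[2][0] = min over k of (A[2][0] + B[0][0] = 2 + 0 = 2, A[2][1] + B[1][0] = 7 + 2 = 9, A[2][2] + B[2][0] = -3 + 9 = 6) = 2 (attained at k = 0)
  C[2][1] = min over k of (A[2][0] + B[0][1] = 2 + -1 = 1, A[2][1] + B[1][1] = 7 + -5 = 2, A[2][2] + B[2][1] = -3 + -5 = -8) = -8 (attained at k = 2)
  C[2][2] = min over k of (A[2][0] + B[0][2] = 2 + 7 = 9, A[2][1] + B[1][2] = 7 + -2 = 5, A[2][2] + B[2][2] = -3 + 10 = 7) = 5 (attained at k = 1)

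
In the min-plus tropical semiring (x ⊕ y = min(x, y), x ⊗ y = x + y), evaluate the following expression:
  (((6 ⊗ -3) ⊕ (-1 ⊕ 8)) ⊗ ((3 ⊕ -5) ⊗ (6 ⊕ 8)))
(((6 ⊗ -3) ⊕ (-1 ⊕ 8)) ⊗ ((3 ⊕ -5) ⊗ (6 ⊕ 8))) = 0

Expand innermost to outermost. Recall ⊕ takes the minimum of its arguments and ⊗ takes their sum. Working out the expression (((6 ⊗ -3) ⊕ (-1 ⊕ 8)) ⊗ ((3 ⊕ -5) ⊗ (6 ⊕ 8))) gives 0.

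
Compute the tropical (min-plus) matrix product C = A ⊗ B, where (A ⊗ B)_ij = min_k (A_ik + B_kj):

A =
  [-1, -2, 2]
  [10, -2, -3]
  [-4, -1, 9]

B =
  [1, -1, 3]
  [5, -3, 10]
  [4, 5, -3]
A ⊗ B =
  [0, -5, -1]
  [1, -5, -6]
  [-3, -5, -1]

Apply the min-plus product entry-by-entry:
  C[0][0] = min over k of (A[0][0] + B[0][0] = -1 + 1 = 0, A[0][1] + B[1][0] = -2 + 5 = 3, A[0][2] + B[2][0] = 2 + 4 = 6) = 0 (attained at k = 0)
  C[0][1] = min over k of (A[0][0] + B[0][1] = -1 + -1 = -2, A[0][1] + B[1][1] = -2 + -3 = -5, A[0][2] + B[2][1] = 2 + 5 = 7) = -5 (attained at k = 1)
  C[0][2] = min over k of (A[0][0] + B[0][2] = -1 + 3 = 2, A[0][1] + B[1][2] = -2 + 10 = 8, A[0][2] + B[2][2] = 2 + -3 = -1) = -1 (attained at k = 2)
  C[1][0] = min over k of (A[1][0] + B[0][0] = 10 + 1 = 11, A[1][1] + B[1][0] = -2 + 5 = 3, A[1][2] + B[2][0] = -3 + 4 = 1) = 1 (attained at k = 2)
  C[1][1] = min over k of (A[1][0] + B[0][1] = 10 + -1 = 9, A[1][1] + B[1][1] = -2 + -3 = -5, A[1][2] + B[2][1] = -3 + 5 = 2) = -5 (attained at k = 1)
  C[1][2] = min over k of (A[1][0] + B[0][2] = 10 + 3 = 13, A[1][1] + B[1][2] = -2 + 10 = 8, A[1][2] + B[2][2] = -3 + -3 = -6) = -6 (attained at k = 2)
  C[2][0] = min over k of (A[2][0] + B[0][0] = -4 + 1 = -3, A[2][1] + B[1][0] = -1 + 5 = 4, A[2][2] + B[2][0] = 9 + 4 = 13) = -3 (attained at k = 0)
  C[2][1] = min over k of (A[2][0] + B[0][1] = -4 + -1 = -5, A[2][1] + B[1][1] = -1 + -3 = -4, A[2][2] + B[2][1] = 9 + 5 = 14) = -5 (attained at k = 0)
  C[2][2] = min over k of (A[2][0] + B[0][2] = -4 + 3 = -1, A[2][1] + B[1][2] = -1 + 10 = 9, A[2][2] + B[2][2] = 9 + -3 = 6) = -1 (attained at k = 0)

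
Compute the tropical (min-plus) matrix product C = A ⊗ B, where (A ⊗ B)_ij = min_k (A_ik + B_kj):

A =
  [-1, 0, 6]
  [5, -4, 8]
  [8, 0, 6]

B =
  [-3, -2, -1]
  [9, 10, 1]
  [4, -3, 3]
A ⊗ B =
  [-4, -3, -2]
  [2, 3, -3]
  [5, 3, 1]

Apply the min-plus product entry-by-entry:
  C[0][0] = min over k of (A[0][0] + B[0][0] = -1 + -3 = -4, A[0][1] + B[1][0] = 0 + 9 = 9, A[0][2] + B[2][0] = 6 + 4 = 10) = -4 (attained at k = 0)
  C[0][1] = min over k of (A[0][0] + B[0][1] = -1 + -2 = -3, A[0][1] + B[1][1] = 0 + 10 = 10, A[0][2] + B[2][1] = 6 + -3 = 3) = -3 (attained at k = 0)
  C[0][2] = min over k of (A[0][0] + B[0][2] = -1 + -1 = -2, A[0][1] + B[1][2] = 0 + 1 = 1, A[0][2] + B[2][2] = 6 + 3 = 9) = -2 (attained at k = 0)
  C[1][0] = min over k of (A[1][0] + B[0][0] = 5 + -3 = 2, A[1][1] + B[1][0] = -4 + 9 = 5, A[1][2] + B[2][0] = 8 + 4 = 12) = 2 (attained at k = 0)
  C[1][1] = min over k of (A[1][0] + B[0][1] = 5 + -2 = 3, A[1][1] + B[1][1] = -4 + 10 = 6, A[1][2] + B[2][1] = 8 + -3 = 5) = 3 (attained at k = 0)
  C[1][2] = min over k of (A[1][0] + B[0][2] = 5 + -1 = 4, A[1][1] + B[1][2] = -4 + 1 = -3, A[1][2] + B[2][2] = 8 + 3 = 11) = -3 (attained at k = 1)
  C[2][0] = min over k of (A[2][0] + B[0][0] = 8 + -3 = 5, A[2][1] + B[1][0] = 0 + 9 = 9, A[2][2] + B[2][0] = 6 + 4 = 10) = 5 (attained at k = 0)
  C[2][1] = min over k of (A[2][0] + B[0][1] = 8 + -2 = 6, A[2][1] + B[1][1] = 0 + 10 = 10, A[2][2] + B[2][1] = 6 + -3 = 3) = 3 (attained at k = 2)
  C[2][2] = min over k of (A[2][0] + B[0][2] = 8 + -1 = 7, A[2][1] + B[1][2] = 0 + 1 = 1, A[2][2] + B[2][2] = 6 + 3 = 9) = 1 (attained at k = 1)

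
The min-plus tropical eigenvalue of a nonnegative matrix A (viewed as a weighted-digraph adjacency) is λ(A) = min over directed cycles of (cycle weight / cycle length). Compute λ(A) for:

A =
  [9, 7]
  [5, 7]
λ(A) = 6

Enumerate directed cycles and compute their means (weight / length). Sample:
  cycle 0 → 0: weight = 9, length = 1, mean = 9/1 ≈ 9.000
  cycle 1 → 1: weight = 7, length = 1, mean = 7/1 ≈ 7.000
  cycle 0 → 1 → 0: weight = 12, length = 2, mean = 12/2 ≈ 6.000
  cycle 1 → 0 → 1: weight = 12, length = 2, mean = 12/2 ≈ 6.000
Minimum mean = 6.000, attained e.g. along the cycle 0 → 1 → 0 with weight 12 and length 2. So λ(A) = 12/2 = 6.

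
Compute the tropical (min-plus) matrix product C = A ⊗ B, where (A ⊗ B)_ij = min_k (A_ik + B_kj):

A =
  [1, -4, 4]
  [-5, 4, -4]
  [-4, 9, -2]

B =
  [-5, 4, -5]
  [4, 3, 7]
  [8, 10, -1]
A ⊗ B =
  [-4, -1, -4]
  [-10, -1, -10]
  [-9, 0, -9]

Apply the min-plus product entry-by-entry:
  C[0][0] = min over k of (A[0][0] + B[0][0] = 1 + -5 = -4, A[0][1] + B[1][0] = -4 + 4 = 0, A[0][2] + B[2][0] = 4 + 8 = 12) = -4 (attained at k = 0)
  C[0][1] = min over k of (A[0][0] + B[0][1] = 1 + 4 = 5, A[0][1] + B[1][1] = -4 + 3 = -1, A[0][2] + B[2][1] = 4 + 10 = 14) = -1 (attained at k = 1)
  C[0][2] = min over k of (A[0][0] + B[0][2] = 1 + -5 = -4, A[0][1] + B[1][2] = -4 + 7 = 3, A[0][2] + B[2][2] = 4 + -1 = 3) = -4 (attained at k = 0)
  C[1][0] = min over k of (A[1][0] + B[0][0] = -5 + -5 = -10, A[1][1] + B[1][0] = 4 + 4 = 8, A[1][2] + B[2][0] = -4 + 8 = 4) = -10 (attained at k = 0)
  C[1][1] = min over k of (A[1][0] + B[0][1] = -5 + 4 = -1, A[1][1] + B[1][1] = 4 + 3 = 7, A[1][2] + B[2][1] = -4 + 10 = 6) = -1 (attained at k = 0)
  C[1][2] = min over k of (A[1][0] + B[0][2] = -5 + -5 = -10, A[1][1] + B[1][2] = 4 + 7 = 11, A[1][2] + B[2][2] = -4 + -1 = -5) = -10 (attained at k = 0)
  C[2][0] = min over k of (A[2][0] + B[0][0] = -4 + -5 = -9, A[2][1] + B[1][0] = 9 + 4 = 13, A[2][2] + B[2][0] = -2 + 8 = 6) = -9 (attained at k = 0)
  C[2][1] = min over k of (A[2][0] + B[0][1] = -4 + 4 = 0, A[2][1] + B[1][1] = 9 + 3 = 12, A[2][2] + B[2][1] = -2 + 10 = 8) = 0 (attained at k = 0)
  C[2][2] = min over k of (A[2][0] + B[0][2] = -4 + -5 = -9, A[2][1] + B[1][2] = 9 + 7 = 16, A[2][2] + B[2][2] = -2 + -1 = -3) = -9 (attained at k = 0)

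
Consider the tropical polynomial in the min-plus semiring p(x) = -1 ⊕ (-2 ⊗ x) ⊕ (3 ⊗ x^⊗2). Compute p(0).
p(0) = -2

A tropical monomial a ⊗ x^⊗i evaluates to a + i · x. Evaluating each term at x = 0:
  Term 0 contributes -1 + 0 · 0 = -1
  Term 1 contributes -2 + 1 · 0 = -2
  Term 2 contributes 3 + 2 · 0 = 3
p(0) = ⊕ of these = min[-1, -2, 3] = -2.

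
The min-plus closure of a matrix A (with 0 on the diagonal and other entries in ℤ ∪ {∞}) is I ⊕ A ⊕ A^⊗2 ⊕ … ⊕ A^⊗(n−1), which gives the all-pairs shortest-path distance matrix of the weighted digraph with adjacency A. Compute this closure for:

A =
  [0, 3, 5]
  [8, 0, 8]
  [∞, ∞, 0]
Closure =
  [0, 3, 5]
  [8, 0, 8]
  [∞, ∞, 0]

This is the Floyd-Warshall all-pairs shortest-path computation. For each intermediate vertex k = 0, 1, …, 2, update dist[i][j] ← min(dist[i][j], dist[i][k] + dist[k][j]). The final matrix gives, for each (i, j), the minimum total weight of any directed path from i to j (possibly empty when i = j).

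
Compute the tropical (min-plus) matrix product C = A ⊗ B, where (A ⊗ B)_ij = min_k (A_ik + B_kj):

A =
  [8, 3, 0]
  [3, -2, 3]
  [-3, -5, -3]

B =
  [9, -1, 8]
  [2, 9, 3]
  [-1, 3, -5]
A ⊗ B =
  [-1, 3, -5]
  [0, 2, -2]
  [-4, -4, -8]

Apply the min-plus product entry-by-entry:
  C[0][0] = min over k of (A[0][0] + B[0][0] = 8 + 9 = 17, A[0][1] + B[1][0] = 3 + 2 = 5, A[0][2] + B[2][0] = 0 + -1 = -1) = -1 (attained at k = 2)
  C[0][1] = min over k of (A[0][0] + B[0][1] = 8 + -1 = 7, A[0][1] + B[1][1] = 3 + 9 = 12, A[0][2] + B[2][1] = 0 + 3 = 3) = 3 (attained at k = 2)
  C[0][2] = min over k of (A[0][0] + B[0][2] = 8 + 8 = 16, A[0][1] + B[1][2] = 3 + 3 = 6, A[0][2] + B[2][2] = 0 + -5 = -5) = -5 (attained at k = 2)
  C[1][0] = min over k of (A[1][0] + B[0][0] = 3 + 9 = 12, A[1][1] + B[1][0] = -2 + 2 = 0, A[1][2] + B[2][0] = 3 + -1 = 2) = 0 (attained at k = 1)
  C[1][1] = min over k of (A[1][0] + B[0][1] = 3 + -1 = 2, A[1][1] + B[1][1] = -2 + 9 = 7, A[1][2] + B[2][1] = 3 + 3 = 6) = 2 (attained at k = 0)
  C[1][2] = min over k of (A[1][0] + B[0][2] = 3 + 8 = 11, A[1][1] + B[1][2] = -2 + 3 = 1, A[1][2] + B[2][2] = 3 + -5 = -2) = -2 (attained at k = 2)
  C[2][0] = min over k of (A[2][0] + B[0][0] = -3 + 9 = 6, A[2][1] + B[1][0] = -5 + 2 = -3, A[2][2] + B[2][0] = -3 + -1 = -4) = -4 (attained at k = 2)
  C[2][1] = min over k of (A[2][0] + B[0][1] = -3 + -1 = -4, A[2][1] + B[1][1] = -5 + 9 = 4, A[2][2] + B[2][1] = -3 + 3 = 0) = -4 (attained at k = 0)
  C[2][2] = min over k of (A[2][0] + B[0][2] = -3 + 8 = 5, A[2][1] + B[1][2] = -5 + 3 = -2, A[2][2] + B[2][2] = -3 + -5 = -8) = -8 (attained at k = 2)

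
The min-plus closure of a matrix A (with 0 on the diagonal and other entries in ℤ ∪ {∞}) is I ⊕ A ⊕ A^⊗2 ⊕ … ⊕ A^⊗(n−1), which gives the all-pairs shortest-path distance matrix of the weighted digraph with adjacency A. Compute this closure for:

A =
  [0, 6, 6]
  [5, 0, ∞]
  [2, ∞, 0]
Closure =
  [0, 6, 6]
  [5, 0, 11]
  [2, 8, 0]

This is the Floyd-Warshall all-pairs shortest-path computation. For each intermediate vertex k = 0, 1, …, 2, update dist[i][j] ← min(dist[i][j], dist[i][k] + dist[k][j]). The final matrix gives, for each (i, j), the minimum total weight of any directed path from i to j (possibly empty when i = j).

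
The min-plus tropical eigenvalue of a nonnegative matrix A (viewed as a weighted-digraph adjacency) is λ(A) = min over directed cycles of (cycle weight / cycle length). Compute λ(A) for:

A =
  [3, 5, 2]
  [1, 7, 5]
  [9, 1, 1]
λ(A) = 1

Enumerate directed cycles and compute their means (weight / length). Sample:
  cycle 0 → 0: weight = 3, length = 1, mean = 3/1 ≈ 3.000
  cycle 1 → 1: weight = 7, length = 1, mean = 7/1 ≈ 7.000
  cycle 2 → 2: weight = 1, length = 1, mean = 1/1 ≈ 1.000
  cycle 0 → 1 → 0: weight = 6, length = 2, mean = 6/2 ≈ 3.000
  cycle 0 → 2 → 0: weight = 11, length = 2, mean = 11/2 ≈ 5.500
  cycle 1 → 0 → 1: weight = 6, length = 2, mean = 6/2 ≈ 3.000
Minimum mean = 1.000, attained e.g. along the cycle 2 → 2 with weight 1 and length 1. So λ(A) = 1/1 = 1.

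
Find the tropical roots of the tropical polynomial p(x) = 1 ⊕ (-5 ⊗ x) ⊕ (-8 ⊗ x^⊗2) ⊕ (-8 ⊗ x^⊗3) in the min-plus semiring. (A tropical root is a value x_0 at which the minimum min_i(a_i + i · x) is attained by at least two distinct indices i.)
Roots: {0, 3, 6}

Each tropical root is a break point of the lower envelope of the lines y = a_i + i · x (there are 4 lines, with slopes 0, 1, ..., 3). Only the lines that attain the minimum somewhere contribute to roots; other lines are dominated. Here the surviving (envelope) indices are i = 3, i = 2, i = 1, i = 0.
Intersections between consecutive envelope lines give the roots: for adjacent envelope indices i < j the intersection is x = (a_i − a_j) / (j − i). Reading off the sorted break points: {0, 3, 6}.
Verification: at each break x_0, at least two indices attain the minimum of min_i(a_i + i · x_0).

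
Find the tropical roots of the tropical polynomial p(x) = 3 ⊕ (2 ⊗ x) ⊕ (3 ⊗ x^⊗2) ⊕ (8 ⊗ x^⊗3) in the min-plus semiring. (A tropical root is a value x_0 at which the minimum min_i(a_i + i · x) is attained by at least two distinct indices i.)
Roots: {-5, -1, 1}

Each tropical root is a break point of the lower envelope of the lines y = a_i + i · x (there are 4 lines, with slopes 0, 1, ..., 3). Only the lines that attain the minimum somewhere contribute to roots; other lines are dominated. Here the surviving (envelope) indices are i = 3, i = 2, i = 1, i = 0.
Intersections between consecutive envelope lines give the roots: for adjacent envelope indices i < j the intersection is x = (a_i − a_j) / (j − i). Reading off the sorted break points: {-5, -1, 1}.
Verification: at each break x_0, at least two indices attain the minimum of min_i(a_i + i · x_0).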